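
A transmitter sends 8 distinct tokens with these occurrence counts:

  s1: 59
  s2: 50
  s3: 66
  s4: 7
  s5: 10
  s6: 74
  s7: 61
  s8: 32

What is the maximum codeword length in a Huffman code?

5

Merge the two lowest-weight nodes at each step:
s4(7) + s5(10) → 17
17 + s8(32) → 49
49 + s2(50) → 99
s1(59) + s7(61) → 120
s3(66) + s6(74) → 140
99 + 120 → 219
140 + 219 → 359
Maximum depth reached is 5.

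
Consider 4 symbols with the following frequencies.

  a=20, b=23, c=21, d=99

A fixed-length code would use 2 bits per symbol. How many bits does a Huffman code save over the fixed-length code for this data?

Fixed-length: 2 bits × 163 symbols = 326 bits.
Huffman merges:
a(20) + c(21) → 41
b(23) + 41 → 64
64 + d(99) → 163
Huffman total = 41 + 64 + 163 = 268 bits.
Saving = 326 − 268 = 58 bits.

58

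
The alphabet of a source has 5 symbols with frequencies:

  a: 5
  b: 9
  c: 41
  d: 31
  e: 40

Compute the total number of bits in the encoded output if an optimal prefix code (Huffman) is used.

Greedily combine the two least-frequent nodes:
combine a(5), b(9) → 14
combine 14, d(31) → 45
combine e(40), c(41) → 81
combine 45, 81 → 126
Each symbol's bit-cost is frequency × depth; summing gives 266 bits (equivalently 14 + 45 + 81 + 126).

266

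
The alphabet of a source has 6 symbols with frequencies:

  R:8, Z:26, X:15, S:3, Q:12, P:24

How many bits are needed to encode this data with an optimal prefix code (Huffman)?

210

Merge the two smallest weights repeatedly:
combine S(3), R(8) → 11
combine 11, Q(12) → 23
combine X(15), 23 → 38
combine P(24), Z(26) → 50
combine 38, 50 → 88
Total encoded bits = sum of merged weights = 11 + 23 + 38 + 50 + 88 = 210.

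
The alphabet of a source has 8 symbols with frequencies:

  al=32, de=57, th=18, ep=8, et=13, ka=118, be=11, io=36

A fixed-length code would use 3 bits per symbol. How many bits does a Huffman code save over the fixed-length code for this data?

Fixed-length: 3 bits × 293 symbols = 879 bits.
Huffman merges:
combine ep(8), be(11) → 19
combine et(13), th(18) → 31
combine 19, 31 → 50
combine al(32), io(36) → 68
combine 50, de(57) → 107
combine 68, 107 → 175
combine ka(118), 175 → 293
Huffman total = 19 + 31 + 50 + 68 + 107 + 175 + 293 = 743 bits.
Saving = 879 − 743 = 136 bits.

136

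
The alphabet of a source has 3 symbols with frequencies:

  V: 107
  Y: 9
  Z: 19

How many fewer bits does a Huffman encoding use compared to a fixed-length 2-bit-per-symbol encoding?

Fixed-length: 2 bits × 135 symbols = 270 bits.
Huffman merges:
Y(9) + Z(19) → 28
28 + V(107) → 135
Huffman total = 28 + 135 = 163 bits.
Saving = 270 − 163 = 107 bits.

107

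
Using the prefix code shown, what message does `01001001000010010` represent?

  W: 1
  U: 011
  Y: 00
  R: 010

RRRYRR

Read left to right; each codeword is recognised as soon as it completes (prefix code):
  010→R | 010→R | 010→R | 00→Y | 010→R | 010→R
Decoded message: RRRYRR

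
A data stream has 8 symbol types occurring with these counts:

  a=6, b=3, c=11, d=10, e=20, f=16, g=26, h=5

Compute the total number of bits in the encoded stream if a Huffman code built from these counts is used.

Merge the two smallest weights repeatedly:
b(3) + h(5) → 8
a(6) + 8 → 14
d(10) + c(11) → 21
14 + f(16) → 30
e(20) + 21 → 41
g(26) + 30 → 56
41 + 56 → 97
Each symbol's bit-cost is frequency × depth; summing gives 267 bits (equivalently 8 + 14 + 21 + 30 + 41 + 56 + 97).

267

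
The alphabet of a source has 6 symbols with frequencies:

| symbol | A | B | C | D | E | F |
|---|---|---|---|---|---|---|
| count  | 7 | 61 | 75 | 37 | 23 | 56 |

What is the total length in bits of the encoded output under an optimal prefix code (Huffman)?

Build the Huffman tree bottom-up:
merge A(7) and E(23): 30
merge 30 and D(37): 67
merge F(56) and B(61): 117
merge 67 and C(75): 142
merge 117 and 142: 259
Total encoded bits = sum of merged weights = 30 + 67 + 117 + 142 + 259 = 615.

615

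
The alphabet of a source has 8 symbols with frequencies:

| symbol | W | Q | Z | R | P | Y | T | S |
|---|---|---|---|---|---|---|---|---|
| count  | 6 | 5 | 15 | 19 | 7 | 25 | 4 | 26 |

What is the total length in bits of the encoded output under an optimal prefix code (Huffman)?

Merge the two smallest weights repeatedly:
merge T(4) and Q(5): 9
merge W(6) and P(7): 13
merge 9 and 13: 22
merge Z(15) and R(19): 34
merge 22 and Y(25): 47
merge S(26) and 34: 60
merge 47 and 60: 107
Total encoded bits = sum of merged weights = 9 + 13 + 22 + 34 + 47 + 60 + 107 = 292.

292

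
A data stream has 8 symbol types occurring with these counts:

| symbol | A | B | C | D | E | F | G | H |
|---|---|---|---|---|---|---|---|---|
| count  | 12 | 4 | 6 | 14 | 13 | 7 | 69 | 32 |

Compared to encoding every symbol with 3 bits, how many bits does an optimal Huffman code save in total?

Fixed-length: 3 bits × 157 symbols = 471 bits.
Huffman merges:
merge B(4) and C(6): 10
merge F(7) and 10: 17
merge A(12) and E(13): 25
merge D(14) and 17: 31
merge 25 and 31: 56
merge H(32) and 56: 88
merge G(69) and 88: 157
Huffman total = 10 + 17 + 25 + 31 + 56 + 88 + 157 = 384 bits.
Saving = 471 − 384 = 87 bits.

87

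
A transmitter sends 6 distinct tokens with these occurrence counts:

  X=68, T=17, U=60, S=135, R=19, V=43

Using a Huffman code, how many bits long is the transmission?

Merge the two smallest weights repeatedly:
merge T(17) and R(19): 36
merge 36 and V(43): 79
merge U(60) and X(68): 128
merge 79 and 128: 207
merge S(135) and 207: 342
The encoded length is the sum of every internal node's weight: 36 + 79 + 128 + 207 + 342 = 792 bits.

792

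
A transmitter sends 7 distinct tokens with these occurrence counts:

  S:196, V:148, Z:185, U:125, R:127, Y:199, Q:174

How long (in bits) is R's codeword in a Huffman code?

3

Huffman merges, smallest pair first:
merge U(125) and R(127): 252
merge V(148) and Q(174): 322
merge Z(185) and S(196): 381
merge Y(199) and 252: 451
merge 322 and 381: 703
merge 451 and 703: 1154
The subtree containing R is merged 3 times, so code length = 3.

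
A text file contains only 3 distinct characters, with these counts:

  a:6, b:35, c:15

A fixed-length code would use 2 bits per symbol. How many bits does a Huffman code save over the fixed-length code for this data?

35

Fixed-length: 2 bits × 56 symbols = 112 bits.
Huffman merges:
a(6) + c(15) → 21
21 + b(35) → 56
Huffman total = 21 + 56 = 77 bits.
Saving = 112 − 77 = 35 bits.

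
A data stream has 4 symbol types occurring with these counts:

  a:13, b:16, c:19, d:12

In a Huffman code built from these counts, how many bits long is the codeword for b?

Repeatedly merge the two smallest:
merge d(12) and a(13): 25
merge b(16) and c(19): 35
merge 25 and 35: 60
The subtree containing b is merged 2 times, so code length = 2.

2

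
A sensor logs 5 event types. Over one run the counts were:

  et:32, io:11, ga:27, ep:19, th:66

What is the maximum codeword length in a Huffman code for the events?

Merge the two lowest-weight nodes at each step:
combine io(11), ep(19) → 30
combine ga(27), 30 → 57
combine et(32), 57 → 89
combine th(66), 89 → 155
The first pair merged (io, ep) ends up deepest, at depth 4.

4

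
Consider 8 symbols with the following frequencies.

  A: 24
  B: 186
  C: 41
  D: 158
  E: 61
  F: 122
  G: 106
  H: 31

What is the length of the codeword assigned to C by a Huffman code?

Huffman merges, smallest pair first:
combine A(24), H(31) → 55
combine C(41), 55 → 96
combine E(61), 96 → 157
combine G(106), F(122) → 228
combine 157, D(158) → 315
combine B(186), 228 → 414
combine 315, 414 → 729
C's leaf is at depth 4, giving a 4-bit codeword.

4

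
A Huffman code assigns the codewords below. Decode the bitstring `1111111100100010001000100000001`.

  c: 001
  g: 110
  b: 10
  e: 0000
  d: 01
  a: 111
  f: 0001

Read left to right; each codeword is recognised as soon as it completes (prefix code):
  111→a | 111→a | 110→g | 01→d | 0001→f | 0001→f | 0001→f | 0000→e | 0001→f
Decoded message: aagdfffef

aagdfffef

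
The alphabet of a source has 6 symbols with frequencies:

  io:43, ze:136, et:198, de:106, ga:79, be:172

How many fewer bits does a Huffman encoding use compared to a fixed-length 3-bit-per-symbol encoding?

384

Fixed-length: 3 bits × 734 symbols = 2202 bits.
Huffman merges:
combine io(43), ga(79) → 122
combine de(106), 122 → 228
combine ze(136), be(172) → 308
combine et(198), 228 → 426
combine 308, 426 → 734
Huffman total = 122 + 228 + 308 + 426 + 734 = 1818 bits.
Saving = 2202 − 1818 = 384 bits.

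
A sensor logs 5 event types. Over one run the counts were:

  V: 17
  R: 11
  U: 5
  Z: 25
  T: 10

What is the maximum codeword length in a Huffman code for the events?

Merge the two lowest-weight nodes at each step:
combine U(5), T(10) → 15
combine R(11), 15 → 26
combine V(17), Z(25) → 42
combine 26, 42 → 68
The first pair merged (U, T) ends up deepest, at depth 3.

3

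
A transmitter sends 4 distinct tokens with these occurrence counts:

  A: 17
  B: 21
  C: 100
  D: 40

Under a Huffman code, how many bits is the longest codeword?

3

Merge the two lowest-weight nodes at each step:
combine A(17), B(21) → 38
combine 38, D(40) → 78
combine 78, C(100) → 178
The first pair merged (A, B) ends up deepest, at depth 3.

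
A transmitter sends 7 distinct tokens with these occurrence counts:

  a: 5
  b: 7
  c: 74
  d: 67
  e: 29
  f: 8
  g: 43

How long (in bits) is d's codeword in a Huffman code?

2

Huffman merges, smallest pair first:
combine a(5), b(7) → 12
combine f(8), 12 → 20
combine 20, e(29) → 49
combine g(43), 49 → 92
combine d(67), c(74) → 141
combine 92, 141 → 233
d's leaf is at depth 2, giving a 2-bit codeword.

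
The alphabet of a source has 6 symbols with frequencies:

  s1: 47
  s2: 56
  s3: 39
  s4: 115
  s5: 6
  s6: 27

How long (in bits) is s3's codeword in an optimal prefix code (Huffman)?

Build the tree from the bottom:
merge s5(6) and s6(27): 33
merge 33 and s3(39): 72
merge s1(47) and s2(56): 103
merge 72 and 103: 175
merge s4(115) and 175: 290
s3 sits 3 levels below the root, so its codeword is 3 bits.

3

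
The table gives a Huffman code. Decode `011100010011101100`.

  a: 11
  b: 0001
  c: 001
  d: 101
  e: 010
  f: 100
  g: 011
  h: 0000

gfegdf

Read left to right; each codeword is recognised as soon as it completes (prefix code):
  011→g | 100→f | 010→e | 011→g | 101→d | 100→f
Decoded message: gfegdf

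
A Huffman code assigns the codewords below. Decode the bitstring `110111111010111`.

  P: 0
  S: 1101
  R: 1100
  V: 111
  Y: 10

Read left to right; each codeword is recognised as soon as it completes (prefix code):
  1101→S | 111→V | 1101→S | 0→P | 111→V
Decoded message: SVSPV

SVSPV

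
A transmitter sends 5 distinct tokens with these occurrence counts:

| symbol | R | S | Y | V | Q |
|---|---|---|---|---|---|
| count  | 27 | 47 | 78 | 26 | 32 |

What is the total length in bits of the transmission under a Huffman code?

Greedily combine the two least-frequent nodes:
merge V(26) and R(27): 53
merge Q(32) and S(47): 79
merge 53 and Y(78): 131
merge 79 and 131: 210
Total encoded bits = sum of merged weights = 53 + 79 + 131 + 210 = 473.

473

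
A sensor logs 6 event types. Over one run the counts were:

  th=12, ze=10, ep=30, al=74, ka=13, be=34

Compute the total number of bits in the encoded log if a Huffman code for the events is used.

393

Greedily combine the two least-frequent nodes:
merge ze(10) and th(12): 22
merge ka(13) and 22: 35
merge ep(30) and be(34): 64
merge 35 and 64: 99
merge al(74) and 99: 173
The encoded length is the sum of every internal node's weight: 22 + 35 + 64 + 99 + 173 = 393 bits.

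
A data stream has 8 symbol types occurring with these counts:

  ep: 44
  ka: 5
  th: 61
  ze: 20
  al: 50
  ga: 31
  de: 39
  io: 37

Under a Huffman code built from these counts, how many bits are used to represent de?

3

Huffman merges, smallest pair first:
combine ka(5), ze(20) → 25
combine 25, ga(31) → 56
combine io(37), de(39) → 76
combine ep(44), al(50) → 94
combine 56, th(61) → 117
combine 76, 94 → 170
combine 117, 170 → 287
de sits 3 levels below the root, so its codeword is 3 bits.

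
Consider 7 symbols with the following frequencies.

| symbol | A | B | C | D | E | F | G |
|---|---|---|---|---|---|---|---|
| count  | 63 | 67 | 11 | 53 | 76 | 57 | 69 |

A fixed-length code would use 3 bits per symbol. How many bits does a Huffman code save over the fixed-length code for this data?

81

Fixed-length: 3 bits × 396 symbols = 1188 bits.
Huffman merges:
merge C(11) and D(53): 64
merge F(57) and A(63): 120
merge 64 and B(67): 131
merge G(69) and E(76): 145
merge 120 and 131: 251
merge 145 and 251: 396
Huffman total = 64 + 120 + 131 + 145 + 251 + 396 = 1107 bits.
Saving = 1188 − 1107 = 81 bits.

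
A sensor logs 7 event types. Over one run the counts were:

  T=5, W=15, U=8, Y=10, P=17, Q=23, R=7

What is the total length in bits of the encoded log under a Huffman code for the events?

Merge the two smallest weights repeatedly:
merge T(5) and R(7): 12
merge U(8) and Y(10): 18
merge 12 and W(15): 27
merge P(17) and 18: 35
merge Q(23) and 27: 50
merge 35 and 50: 85
Each symbol's bit-cost is frequency × depth; summing gives 227 bits (equivalently 12 + 18 + 27 + 35 + 50 + 85).

227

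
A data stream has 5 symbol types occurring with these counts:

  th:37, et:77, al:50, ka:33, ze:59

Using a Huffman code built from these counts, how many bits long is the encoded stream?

Build the Huffman tree bottom-up:
ka(33) + th(37) → 70
al(50) + ze(59) → 109
70 + et(77) → 147
109 + 147 → 256
Each symbol's bit-cost is frequency × depth; summing gives 582 bits (equivalently 70 + 109 + 147 + 256).

582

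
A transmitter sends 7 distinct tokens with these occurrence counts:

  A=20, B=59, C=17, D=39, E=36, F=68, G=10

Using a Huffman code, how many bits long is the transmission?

647

Merge the two smallest weights repeatedly:
G(10) + C(17) → 27
A(20) + 27 → 47
E(36) + D(39) → 75
47 + B(59) → 106
F(68) + 75 → 143
106 + 143 → 249
The encoded length is the sum of every internal node's weight: 27 + 47 + 75 + 106 + 143 + 249 = 647 bits.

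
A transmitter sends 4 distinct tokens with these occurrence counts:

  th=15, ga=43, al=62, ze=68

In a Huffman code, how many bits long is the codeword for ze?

Huffman merges, smallest pair first:
combine th(15), ga(43) → 58
combine 58, al(62) → 120
combine ze(68), 120 → 188
ze sits one level below the root: a 1-bit codeword.

1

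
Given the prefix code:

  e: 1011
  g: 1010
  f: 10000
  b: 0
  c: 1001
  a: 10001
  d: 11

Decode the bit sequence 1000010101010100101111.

fggcbdd

Read left to right; each codeword is recognised as soon as it completes (prefix code):
  10000→f | 1010→g | 1010→g | 1001→c | 0→b | 11→d | 11→d
Decoded message: fggcbdd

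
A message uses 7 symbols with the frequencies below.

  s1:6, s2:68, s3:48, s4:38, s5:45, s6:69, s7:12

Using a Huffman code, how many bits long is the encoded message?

739

Merge the two smallest weights repeatedly:
s1(6) + s7(12) → 18
18 + s4(38) → 56
s5(45) + s3(48) → 93
56 + s2(68) → 124
s6(69) + 93 → 162
124 + 162 → 286
Total encoded bits = sum of merged weights = 18 + 56 + 93 + 124 + 162 + 286 = 739.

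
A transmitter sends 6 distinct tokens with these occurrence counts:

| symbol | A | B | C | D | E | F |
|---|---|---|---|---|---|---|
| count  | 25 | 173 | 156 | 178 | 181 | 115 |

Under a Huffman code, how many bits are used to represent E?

2

Repeatedly merge the two smallest:
merge A(25) and F(115): 140
merge 140 and C(156): 296
merge B(173) and D(178): 351
merge E(181) and 296: 477
merge 351 and 477: 828
E's leaf is at depth 2, giving a 2-bit codeword.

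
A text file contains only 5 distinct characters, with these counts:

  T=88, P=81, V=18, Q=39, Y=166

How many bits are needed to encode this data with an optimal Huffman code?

Build the Huffman tree bottom-up:
merge V(18) and Q(39): 57
merge 57 and P(81): 138
merge T(88) and 138: 226
merge Y(166) and 226: 392
Total encoded bits = sum of merged weights = 57 + 138 + 226 + 392 = 813.

813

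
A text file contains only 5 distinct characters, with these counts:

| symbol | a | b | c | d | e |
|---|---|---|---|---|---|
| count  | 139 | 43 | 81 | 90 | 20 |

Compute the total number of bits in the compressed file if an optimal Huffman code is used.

809

Build the Huffman tree bottom-up:
merge e(20) and b(43): 63
merge 63 and c(81): 144
merge d(90) and a(139): 229
merge 144 and 229: 373
The encoded length is the sum of every internal node's weight: 63 + 144 + 229 + 373 = 809 bits.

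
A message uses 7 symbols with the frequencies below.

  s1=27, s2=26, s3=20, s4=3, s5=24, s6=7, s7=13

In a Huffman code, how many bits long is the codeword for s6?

Huffman merges, smallest pair first:
s4(3) + s6(7) → 10
10 + s7(13) → 23
s3(20) + 23 → 43
s5(24) + s2(26) → 50
s1(27) + 43 → 70
50 + 70 → 120
s6 sits 5 levels below the root, so its codeword is 5 bits.

5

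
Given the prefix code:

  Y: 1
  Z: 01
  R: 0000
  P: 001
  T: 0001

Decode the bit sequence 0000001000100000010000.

Read left to right; each codeword is recognised as soon as it completes (prefix code):
  0000→R | 001→P | 0001→T | 0000→R | 001→P | 0000→R
Decoded message: RPTRPR

RPTRPR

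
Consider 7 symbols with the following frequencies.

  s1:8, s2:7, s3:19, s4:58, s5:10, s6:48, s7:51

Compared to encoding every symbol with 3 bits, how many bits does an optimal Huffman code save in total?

117

Fixed-length: 3 bits × 201 symbols = 603 bits.
Huffman merges:
s2(7) + s1(8) → 15
s5(10) + 15 → 25
s3(19) + 25 → 44
44 + s6(48) → 92
s7(51) + s4(58) → 109
92 + 109 → 201
Huffman total = 15 + 25 + 44 + 92 + 109 + 201 = 486 bits.
Saving = 603 − 486 = 117 bits.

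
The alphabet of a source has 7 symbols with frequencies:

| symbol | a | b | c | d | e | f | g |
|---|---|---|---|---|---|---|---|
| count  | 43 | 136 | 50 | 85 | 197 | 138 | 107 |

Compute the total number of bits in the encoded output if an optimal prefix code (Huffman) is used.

Greedily combine the two least-frequent nodes:
combine a(43), c(50) → 93
combine d(85), 93 → 178
combine g(107), b(136) → 243
combine f(138), 178 → 316
combine e(197), 243 → 440
combine 316, 440 → 756
Each symbol's bit-cost is frequency × depth; summing gives 2026 bits (equivalently 93 + 178 + 243 + 316 + 440 + 756).

2026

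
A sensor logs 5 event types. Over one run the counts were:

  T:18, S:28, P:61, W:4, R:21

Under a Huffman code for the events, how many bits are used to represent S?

Build the tree from the bottom:
W(4) + T(18) → 22
R(21) + 22 → 43
S(28) + 43 → 71
P(61) + 71 → 132
The subtree containing S is merged 2 times, so code length = 2.

2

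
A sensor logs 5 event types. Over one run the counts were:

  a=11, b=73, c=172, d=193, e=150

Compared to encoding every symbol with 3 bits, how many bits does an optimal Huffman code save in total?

Fixed-length: 3 bits × 599 symbols = 1797 bits.
Huffman merges:
combine a(11), b(73) → 84
combine 84, e(150) → 234
combine c(172), d(193) → 365
combine 234, 365 → 599
Huffman total = 84 + 234 + 365 + 599 = 1282 bits.
Saving = 1797 − 1282 = 515 bits.

515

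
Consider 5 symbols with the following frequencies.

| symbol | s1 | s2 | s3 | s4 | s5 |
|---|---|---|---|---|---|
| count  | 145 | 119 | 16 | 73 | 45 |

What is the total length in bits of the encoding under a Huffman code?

846

Build the Huffman tree bottom-up:
merge s3(16) and s5(45): 61
merge 61 and s4(73): 134
merge s2(119) and 134: 253
merge s1(145) and 253: 398
The encoded length is the sum of every internal node's weight: 61 + 134 + 253 + 398 = 846 bits.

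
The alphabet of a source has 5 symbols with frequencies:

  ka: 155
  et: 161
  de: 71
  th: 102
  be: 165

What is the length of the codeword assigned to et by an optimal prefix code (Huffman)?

Build the tree from the bottom:
combine de(71), th(102) → 173
combine ka(155), et(161) → 316
combine be(165), 173 → 338
combine 316, 338 → 654
et's leaf is at depth 2, giving a 2-bit codeword.

2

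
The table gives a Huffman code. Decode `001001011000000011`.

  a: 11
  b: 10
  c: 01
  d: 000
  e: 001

eecbdda

Read left to right; each codeword is recognised as soon as it completes (prefix code):
  001→e | 001→e | 01→c | 10→b | 000→d | 000→d | 11→a
Decoded message: eecbdda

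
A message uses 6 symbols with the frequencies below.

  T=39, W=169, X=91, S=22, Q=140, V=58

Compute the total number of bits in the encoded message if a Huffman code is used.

1218

Greedily combine the two least-frequent nodes:
combine S(22), T(39) → 61
combine V(58), 61 → 119
combine X(91), 119 → 210
combine Q(140), W(169) → 309
combine 210, 309 → 519
Total encoded bits = sum of merged weights = 61 + 119 + 210 + 309 + 519 = 1218.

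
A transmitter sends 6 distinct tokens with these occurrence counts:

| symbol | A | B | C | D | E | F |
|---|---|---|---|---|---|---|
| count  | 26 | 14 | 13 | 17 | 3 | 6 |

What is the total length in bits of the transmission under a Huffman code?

189

Merge the two smallest weights repeatedly:
merge E(3) and F(6): 9
merge 9 and C(13): 22
merge B(14) and D(17): 31
merge 22 and A(26): 48
merge 31 and 48: 79
The encoded length is the sum of every internal node's weight: 9 + 22 + 31 + 48 + 79 = 189 bits.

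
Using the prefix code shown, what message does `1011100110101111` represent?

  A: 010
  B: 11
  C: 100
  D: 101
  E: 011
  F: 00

Read left to right; each codeword is recognised as soon as it completes (prefix code):
  101→D | 11→B | 00→F | 11→B | 010→A | 11→B | 11→B
Decoded message: DBFBABB

DBFBABB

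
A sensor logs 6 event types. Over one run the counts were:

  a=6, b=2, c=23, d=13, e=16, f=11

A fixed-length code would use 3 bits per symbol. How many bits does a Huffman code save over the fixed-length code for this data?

Fixed-length: 3 bits × 71 symbols = 213 bits.
Huffman merges:
b(2) + a(6) → 8
8 + f(11) → 19
d(13) + e(16) → 29
19 + c(23) → 42
29 + 42 → 71
Huffman total = 8 + 19 + 29 + 42 + 71 = 169 bits.
Saving = 213 − 169 = 44 bits.

44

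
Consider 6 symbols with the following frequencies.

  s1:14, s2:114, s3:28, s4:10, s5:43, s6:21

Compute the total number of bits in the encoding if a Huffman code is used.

Merge the two smallest weights repeatedly:
merge s4(10) and s1(14): 24
merge s6(21) and 24: 45
merge s3(28) and s5(43): 71
merge 45 and 71: 116
merge s2(114) and 116: 230
Total encoded bits = sum of merged weights = 24 + 45 + 71 + 116 + 230 = 486.

486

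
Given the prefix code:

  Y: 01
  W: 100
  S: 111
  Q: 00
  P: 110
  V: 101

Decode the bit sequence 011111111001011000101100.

Read left to right; each codeword is recognised as soon as it completes (prefix code):
  01→Y | 111→S | 111→S | 100→W | 101→V | 100→W | 01→Y | 01→Y | 100→W
Decoded message: YSSWVWYYW

YSSWVWYYW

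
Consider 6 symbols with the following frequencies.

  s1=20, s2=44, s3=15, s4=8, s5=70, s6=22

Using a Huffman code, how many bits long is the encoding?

Greedily combine the two least-frequent nodes:
merge s4(8) and s3(15): 23
merge s1(20) and s6(22): 42
merge 23 and 42: 65
merge s2(44) and 65: 109
merge s5(70) and 109: 179
Total encoded bits = sum of merged weights = 23 + 42 + 65 + 109 + 179 = 418.

418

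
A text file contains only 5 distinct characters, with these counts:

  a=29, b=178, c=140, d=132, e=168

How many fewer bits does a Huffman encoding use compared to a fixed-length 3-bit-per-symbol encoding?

Fixed-length: 3 bits × 647 symbols = 1941 bits.
Huffman merges:
combine a(29), d(132) → 161
combine c(140), 161 → 301
combine e(168), b(178) → 346
combine 301, 346 → 647
Huffman total = 161 + 301 + 346 + 647 = 1455 bits.
Saving = 1941 − 1455 = 486 bits.

486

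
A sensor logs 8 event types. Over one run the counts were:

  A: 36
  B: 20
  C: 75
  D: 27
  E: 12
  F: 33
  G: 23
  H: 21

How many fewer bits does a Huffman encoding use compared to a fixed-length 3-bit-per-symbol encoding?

Fixed-length: 3 bits × 247 symbols = 741 bits.
Huffman merges:
combine E(12), B(20) → 32
combine H(21), G(23) → 44
combine D(27), 32 → 59
combine F(33), A(36) → 69
combine 44, 59 → 103
combine 69, C(75) → 144
combine 103, 144 → 247
Huffman total = 32 + 44 + 59 + 69 + 103 + 144 + 247 = 698 bits.
Saving = 741 − 698 = 43 bits.

43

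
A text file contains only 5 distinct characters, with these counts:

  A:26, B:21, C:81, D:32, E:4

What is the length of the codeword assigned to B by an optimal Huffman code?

Huffman merges, smallest pair first:
E(4) + B(21) → 25
25 + A(26) → 51
D(32) + 51 → 83
C(81) + 83 → 164
The subtree containing B is merged 4 times, so code length = 4.

4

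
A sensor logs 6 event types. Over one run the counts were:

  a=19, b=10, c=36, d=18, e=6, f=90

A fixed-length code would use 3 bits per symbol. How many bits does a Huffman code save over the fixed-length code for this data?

166

Fixed-length: 3 bits × 179 symbols = 537 bits.
Huffman merges:
merge e(6) and b(10): 16
merge 16 and d(18): 34
merge a(19) and 34: 53
merge c(36) and 53: 89
merge 89 and f(90): 179
Huffman total = 16 + 34 + 53 + 89 + 179 = 371 bits.
Saving = 537 − 371 = 166 bits.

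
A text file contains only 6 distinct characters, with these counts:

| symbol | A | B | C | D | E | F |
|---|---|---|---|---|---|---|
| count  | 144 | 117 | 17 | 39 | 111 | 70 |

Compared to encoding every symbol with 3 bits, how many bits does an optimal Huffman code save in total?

Fixed-length: 3 bits × 498 symbols = 1494 bits.
Huffman merges:
combine C(17), D(39) → 56
combine 56, F(70) → 126
combine E(111), B(117) → 228
combine 126, A(144) → 270
combine 228, 270 → 498
Huffman total = 56 + 126 + 228 + 270 + 498 = 1178 bits.
Saving = 1494 − 1178 = 316 bits.

316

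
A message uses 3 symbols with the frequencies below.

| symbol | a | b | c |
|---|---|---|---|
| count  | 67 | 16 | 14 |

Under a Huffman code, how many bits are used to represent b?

Build the tree from the bottom:
c(14) + b(16) → 30
30 + a(67) → 97
b sits 2 levels below the root, so its codeword is 2 bits.

2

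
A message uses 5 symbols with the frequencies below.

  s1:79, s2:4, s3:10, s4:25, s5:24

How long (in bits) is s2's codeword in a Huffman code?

Repeatedly merge the two smallest:
s2(4) + s3(10) → 14
14 + s5(24) → 38
s4(25) + 38 → 63
63 + s1(79) → 142
s2's leaf is at depth 4, giving a 4-bit codeword.

4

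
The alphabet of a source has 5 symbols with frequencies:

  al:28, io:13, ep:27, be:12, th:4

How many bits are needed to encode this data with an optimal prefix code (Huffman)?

184

Build the Huffman tree bottom-up:
merge th(4) and be(12): 16
merge io(13) and 16: 29
merge ep(27) and al(28): 55
merge 29 and 55: 84
Total encoded bits = sum of merged weights = 16 + 29 + 55 + 84 = 184.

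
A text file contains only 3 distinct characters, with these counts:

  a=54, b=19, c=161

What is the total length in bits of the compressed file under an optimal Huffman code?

Build the Huffman tree bottom-up:
combine b(19), a(54) → 73
combine 73, c(161) → 234
Each symbol's bit-cost is frequency × depth; summing gives 307 bits (equivalently 73 + 234).

307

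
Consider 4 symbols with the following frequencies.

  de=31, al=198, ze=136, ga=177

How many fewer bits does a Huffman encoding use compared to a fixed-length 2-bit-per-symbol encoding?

Fixed-length: 2 bits × 542 symbols = 1084 bits.
Huffman merges:
de(31) + ze(136) → 167
167 + ga(177) → 344
al(198) + 344 → 542
Huffman total = 167 + 344 + 542 = 1053 bits.
Saving = 1084 − 1053 = 31 bits.

31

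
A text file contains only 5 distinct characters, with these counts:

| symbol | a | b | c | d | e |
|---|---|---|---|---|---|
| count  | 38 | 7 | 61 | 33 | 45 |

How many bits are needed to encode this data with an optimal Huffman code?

408

Merge the two smallest weights repeatedly:
b(7) + d(33) → 40
a(38) + 40 → 78
e(45) + c(61) → 106
78 + 106 → 184
Each symbol's bit-cost is frequency × depth; summing gives 408 bits (equivalently 40 + 78 + 106 + 184).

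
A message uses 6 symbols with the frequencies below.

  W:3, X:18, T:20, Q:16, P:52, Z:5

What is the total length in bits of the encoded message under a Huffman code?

246

Greedily combine the two least-frequent nodes:
combine W(3), Z(5) → 8
combine 8, Q(16) → 24
combine X(18), T(20) → 38
combine 24, 38 → 62
combine P(52), 62 → 114
The encoded length is the sum of every internal node's weight: 8 + 24 + 38 + 62 + 114 = 246 bits.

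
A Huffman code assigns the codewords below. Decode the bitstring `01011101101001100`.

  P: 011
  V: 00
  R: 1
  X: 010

XRRRPXPV

Read left to right; each codeword is recognised as soon as it completes (prefix code):
  010→X | 1→R | 1→R | 1→R | 011→P | 010→X | 011→P | 00→V
Decoded message: XRRRPXPV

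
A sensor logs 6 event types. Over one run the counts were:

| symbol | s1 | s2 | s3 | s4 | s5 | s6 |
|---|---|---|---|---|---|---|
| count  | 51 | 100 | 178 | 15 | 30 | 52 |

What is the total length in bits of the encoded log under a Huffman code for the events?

963

Build the Huffman tree bottom-up:
s4(15) + s5(30) → 45
45 + s1(51) → 96
s6(52) + 96 → 148
s2(100) + 148 → 248
s3(178) + 248 → 426
Total encoded bits = sum of merged weights = 45 + 96 + 148 + 248 + 426 = 963.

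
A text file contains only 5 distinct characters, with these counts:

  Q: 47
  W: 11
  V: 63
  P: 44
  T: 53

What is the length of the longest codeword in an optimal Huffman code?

Merge the two lowest-weight nodes at each step:
merge W(11) and P(44): 55
merge Q(47) and T(53): 100
merge 55 and V(63): 118
merge 100 and 118: 218
The first pair merged (W, P) ends up deepest, at depth 3.

3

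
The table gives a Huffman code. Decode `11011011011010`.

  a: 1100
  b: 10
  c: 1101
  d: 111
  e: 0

cbcbb

Read left to right; each codeword is recognised as soon as it completes (prefix code):
  1101→c | 10→b | 1101→c | 10→b | 10→b
Decoded message: cbcbb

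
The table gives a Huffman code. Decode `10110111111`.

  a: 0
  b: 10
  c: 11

bcaccc

Read left to right; each codeword is recognised as soon as it completes (prefix code):
  10→b | 11→c | 0→a | 11→c | 11→c | 11→c
Decoded message: bcaccc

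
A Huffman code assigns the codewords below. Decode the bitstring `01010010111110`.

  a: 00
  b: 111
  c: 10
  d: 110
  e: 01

Read left to right; each codeword is recognised as soon as it completes (prefix code):
  01→e | 01→e | 00→a | 10→c | 111→b | 110→d
Decoded message: eeacbd

eeacbd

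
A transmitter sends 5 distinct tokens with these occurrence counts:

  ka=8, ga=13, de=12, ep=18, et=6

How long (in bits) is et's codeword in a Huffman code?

Build the tree from the bottom:
merge et(6) and ka(8): 14
merge de(12) and ga(13): 25
merge 14 and ep(18): 32
merge 25 and 32: 57
The subtree containing et is merged 3 times, so code length = 3.

3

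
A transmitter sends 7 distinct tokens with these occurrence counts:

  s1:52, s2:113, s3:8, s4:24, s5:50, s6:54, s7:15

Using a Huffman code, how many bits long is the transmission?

792

Merge the two smallest weights repeatedly:
merge s3(8) and s7(15): 23
merge 23 and s4(24): 47
merge 47 and s5(50): 97
merge s1(52) and s6(54): 106
merge 97 and 106: 203
merge s2(113) and 203: 316
Each symbol's bit-cost is frequency × depth; summing gives 792 bits (equivalently 23 + 47 + 97 + 106 + 203 + 316).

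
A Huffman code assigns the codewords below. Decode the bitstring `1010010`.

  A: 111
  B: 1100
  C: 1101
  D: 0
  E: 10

Read left to right; each codeword is recognised as soon as it completes (prefix code):
  10→E | 10→E | 0→D | 10→E
Decoded message: EEDE

EEDE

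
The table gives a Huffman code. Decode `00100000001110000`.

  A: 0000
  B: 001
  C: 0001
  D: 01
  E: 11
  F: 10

BACEA

Read left to right; each codeword is recognised as soon as it completes (prefix code):
  001→B | 0000→A | 0001→C | 11→E | 0000→A
Decoded message: BACEA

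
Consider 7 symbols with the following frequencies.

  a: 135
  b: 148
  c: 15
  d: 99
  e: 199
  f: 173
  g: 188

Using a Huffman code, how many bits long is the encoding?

Greedily combine the two least-frequent nodes:
merge c(15) and d(99): 114
merge 114 and a(135): 249
merge b(148) and f(173): 321
merge g(188) and e(199): 387
merge 249 and 321: 570
merge 387 and 570: 957
The encoded length is the sum of every internal node's weight: 114 + 249 + 321 + 387 + 570 + 957 = 2598 bits.

2598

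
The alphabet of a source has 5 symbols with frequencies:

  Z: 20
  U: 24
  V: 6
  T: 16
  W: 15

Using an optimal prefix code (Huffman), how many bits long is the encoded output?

183

Greedily combine the two least-frequent nodes:
merge V(6) and W(15): 21
merge T(16) and Z(20): 36
merge 21 and U(24): 45
merge 36 and 45: 81
The encoded length is the sum of every internal node's weight: 21 + 36 + 45 + 81 = 183 bits.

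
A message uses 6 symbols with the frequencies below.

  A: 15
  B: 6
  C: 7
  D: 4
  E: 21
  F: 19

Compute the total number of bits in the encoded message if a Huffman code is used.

171

Build the Huffman tree bottom-up:
combine D(4), B(6) → 10
combine C(7), 10 → 17
combine A(15), 17 → 32
combine F(19), E(21) → 40
combine 32, 40 → 72
The encoded length is the sum of every internal node's weight: 10 + 17 + 32 + 40 + 72 = 171 bits.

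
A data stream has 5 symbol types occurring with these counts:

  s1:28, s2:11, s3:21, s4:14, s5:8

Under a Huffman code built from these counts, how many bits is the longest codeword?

3

Merge the two lowest-weight nodes at each step:
merge s5(8) and s2(11): 19
merge s4(14) and 19: 33
merge s3(21) and s1(28): 49
merge 33 and 49: 82
Maximum depth reached is 3.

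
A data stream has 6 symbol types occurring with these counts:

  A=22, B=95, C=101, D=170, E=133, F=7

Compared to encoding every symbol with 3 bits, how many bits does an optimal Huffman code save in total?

Fixed-length: 3 bits × 528 symbols = 1584 bits.
Huffman merges:
merge F(7) and A(22): 29
merge 29 and B(95): 124
merge C(101) and 124: 225
merge E(133) and D(170): 303
merge 225 and 303: 528
Huffman total = 29 + 124 + 225 + 303 + 528 = 1209 bits.
Saving = 1584 − 1209 = 375 bits.

375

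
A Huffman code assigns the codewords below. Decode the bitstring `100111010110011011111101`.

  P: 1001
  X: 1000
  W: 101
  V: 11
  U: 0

PVUWPWVVW

Read left to right; each codeword is recognised as soon as it completes (prefix code):
  1001→P | 11→V | 0→U | 101→W | 1001→P | 101→W | 11→V | 11→V | 101→W
Decoded message: PVUWPWVVW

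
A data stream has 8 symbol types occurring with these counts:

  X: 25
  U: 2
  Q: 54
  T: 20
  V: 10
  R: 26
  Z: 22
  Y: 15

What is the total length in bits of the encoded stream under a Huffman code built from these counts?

480

Greedily combine the two least-frequent nodes:
merge U(2) and V(10): 12
merge 12 and Y(15): 27
merge T(20) and Z(22): 42
merge X(25) and R(26): 51
merge 27 and 42: 69
merge 51 and Q(54): 105
merge 69 and 105: 174
Total encoded bits = sum of merged weights = 12 + 27 + 42 + 51 + 69 + 105 + 174 = 480.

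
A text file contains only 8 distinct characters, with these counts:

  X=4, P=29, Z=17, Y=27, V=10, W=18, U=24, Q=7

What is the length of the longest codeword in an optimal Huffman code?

5

Merge the two lowest-weight nodes at each step:
X(4) + Q(7) → 11
V(10) + 11 → 21
Z(17) + W(18) → 35
21 + U(24) → 45
Y(27) + P(29) → 56
35 + 45 → 80
56 + 80 → 136
The first pair merged (X, Q) ends up deepest, at depth 5.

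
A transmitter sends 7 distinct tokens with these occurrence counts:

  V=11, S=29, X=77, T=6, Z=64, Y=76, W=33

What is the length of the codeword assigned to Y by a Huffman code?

2

Huffman merges, smallest pair first:
T(6) + V(11) → 17
17 + S(29) → 46
W(33) + 46 → 79
Z(64) + Y(76) → 140
X(77) + 79 → 156
140 + 156 → 296
Y sits 2 levels below the root, so its codeword is 2 bits.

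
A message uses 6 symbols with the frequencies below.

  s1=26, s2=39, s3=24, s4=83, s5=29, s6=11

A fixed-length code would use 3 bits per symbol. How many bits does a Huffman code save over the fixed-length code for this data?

131

Fixed-length: 3 bits × 212 symbols = 636 bits.
Huffman merges:
s6(11) + s3(24) → 35
s1(26) + s5(29) → 55
35 + s2(39) → 74
55 + 74 → 129
s4(83) + 129 → 212
Huffman total = 35 + 55 + 74 + 129 + 212 = 505 bits.
Saving = 636 − 505 = 131 bits.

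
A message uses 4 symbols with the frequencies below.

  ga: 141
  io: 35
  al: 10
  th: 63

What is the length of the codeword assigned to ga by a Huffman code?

1

Huffman merges, smallest pair first:
merge al(10) and io(35): 45
merge 45 and th(63): 108
merge 108 and ga(141): 249
ga is merged only at the final step, so code length = 1.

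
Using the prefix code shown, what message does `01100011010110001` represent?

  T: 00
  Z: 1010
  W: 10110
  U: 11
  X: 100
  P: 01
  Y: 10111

PXPZUTP

Read left to right; each codeword is recognised as soon as it completes (prefix code):
  01→P | 100→X | 01→P | 1010→Z | 11→U | 00→T | 01→P
Decoded message: PXPZUTP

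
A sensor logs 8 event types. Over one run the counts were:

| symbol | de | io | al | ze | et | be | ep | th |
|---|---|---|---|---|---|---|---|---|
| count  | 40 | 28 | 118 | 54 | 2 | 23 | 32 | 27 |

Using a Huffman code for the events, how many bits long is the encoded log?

873

Build the Huffman tree bottom-up:
combine et(2), be(23) → 25
combine 25, th(27) → 52
combine io(28), ep(32) → 60
combine de(40), 52 → 92
combine ze(54), 60 → 114
combine 92, 114 → 206
combine al(118), 206 → 324
Each symbol's bit-cost is frequency × depth; summing gives 873 bits (equivalently 25 + 52 + 60 + 92 + 114 + 206 + 324).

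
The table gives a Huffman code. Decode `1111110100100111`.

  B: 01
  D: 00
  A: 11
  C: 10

Read left to right; each codeword is recognised as soon as it completes (prefix code):
  11→A | 11→A | 11→A | 01→B | 00→D | 10→C | 01→B | 11→A
Decoded message: AAABDCBA

AAABDCBA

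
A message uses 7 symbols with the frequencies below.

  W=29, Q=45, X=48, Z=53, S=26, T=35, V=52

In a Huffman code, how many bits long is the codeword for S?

3

Build the tree from the bottom:
merge S(26) and W(29): 55
merge T(35) and Q(45): 80
merge X(48) and V(52): 100
merge Z(53) and 55: 108
merge 80 and 100: 180
merge 108 and 180: 288
S sits 3 levels below the root, so its codeword is 3 bits.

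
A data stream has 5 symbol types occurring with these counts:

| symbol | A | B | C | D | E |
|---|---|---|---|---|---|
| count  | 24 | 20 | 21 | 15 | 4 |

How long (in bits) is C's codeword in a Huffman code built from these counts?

Build the tree from the bottom:
merge E(4) and D(15): 19
merge 19 and B(20): 39
merge C(21) and A(24): 45
merge 39 and 45: 84
C sits 2 levels below the root, so its codeword is 2 bits.

2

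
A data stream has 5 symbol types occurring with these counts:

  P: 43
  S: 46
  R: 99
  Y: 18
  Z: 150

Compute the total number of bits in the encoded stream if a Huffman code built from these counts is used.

730

Build the Huffman tree bottom-up:
combine Y(18), P(43) → 61
combine S(46), 61 → 107
combine R(99), 107 → 206
combine Z(150), 206 → 356
The encoded length is the sum of every internal node's weight: 61 + 107 + 206 + 356 = 730 bits.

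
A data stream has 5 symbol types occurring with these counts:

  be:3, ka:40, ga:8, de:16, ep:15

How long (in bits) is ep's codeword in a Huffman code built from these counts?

Build the tree from the bottom:
combine be(3), ga(8) → 11
combine 11, ep(15) → 26
combine de(16), 26 → 42
combine ka(40), 42 → 82
ep's leaf is at depth 3, giving a 3-bit codeword.

3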